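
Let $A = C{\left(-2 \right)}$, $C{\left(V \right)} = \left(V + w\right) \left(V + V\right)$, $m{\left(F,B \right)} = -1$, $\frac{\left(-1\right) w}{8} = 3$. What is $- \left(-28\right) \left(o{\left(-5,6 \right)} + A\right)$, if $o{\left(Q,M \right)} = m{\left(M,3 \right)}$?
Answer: $2884$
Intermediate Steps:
$w = -24$ ($w = \left(-8\right) 3 = -24$)
$C{\left(V \right)} = 2 V \left(-24 + V\right)$ ($C{\left(V \right)} = \left(V - 24\right) \left(V + V\right) = \left(-24 + V\right) 2 V = 2 V \left(-24 + V\right)$)
$o{\left(Q,M \right)} = -1$
$A = 104$ ($A = 2 \left(-2\right) \left(-24 - 2\right) = 2 \left(-2\right) \left(-26\right) = 104$)
$- \left(-28\right) \left(o{\left(-5,6 \right)} + A\right) = - \left(-28\right) \left(-1 + 104\right) = - \left(-28\right) 103 = \left(-1\right) \left(-2884\right) = 2884$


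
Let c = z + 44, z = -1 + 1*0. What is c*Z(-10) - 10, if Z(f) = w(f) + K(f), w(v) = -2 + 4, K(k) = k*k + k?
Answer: 3946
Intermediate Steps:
K(k) = k + k**2 (K(k) = k**2 + k = k + k**2)
z = -1 (z = -1 + 0 = -1)
w(v) = 2
c = 43 (c = -1 + 44 = 43)
Z(f) = 2 + f*(1 + f)
c*Z(-10) - 10 = 43*(2 - 10*(1 - 10)) - 10 = 43*(2 - 10*(-9)) - 10 = 43*(2 + 90) - 10 = 43*92 - 10 = 3956 - 10 = 3946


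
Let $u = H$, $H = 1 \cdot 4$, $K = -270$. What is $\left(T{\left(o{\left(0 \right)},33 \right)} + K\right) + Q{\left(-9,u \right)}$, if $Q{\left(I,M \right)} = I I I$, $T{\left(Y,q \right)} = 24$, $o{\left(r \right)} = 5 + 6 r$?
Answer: $-975$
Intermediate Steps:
$H = 4$
$u = 4$
$Q{\left(I,M \right)} = I^{3}$ ($Q{\left(I,M \right)} = I^{2} I = I^{3}$)
$\left(T{\left(o{\left(0 \right)},33 \right)} + K\right) + Q{\left(-9,u \right)} = \left(24 - 270\right) + \left(-9\right)^{3} = -246 - 729 = -975$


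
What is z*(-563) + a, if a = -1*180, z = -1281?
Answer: 721023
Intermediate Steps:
a = -180
z*(-563) + a = -1281*(-563) - 180 = 721203 - 180 = 721023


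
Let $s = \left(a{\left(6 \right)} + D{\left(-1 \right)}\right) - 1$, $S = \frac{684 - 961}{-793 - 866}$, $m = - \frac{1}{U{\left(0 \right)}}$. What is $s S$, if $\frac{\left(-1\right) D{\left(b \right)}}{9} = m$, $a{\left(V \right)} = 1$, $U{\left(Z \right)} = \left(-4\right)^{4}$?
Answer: $\frac{831}{141568} \approx 0.00587$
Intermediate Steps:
$U{\left(Z \right)} = 256$
$m = - \frac{1}{256} \approx -0.0039063$
$D{\left(b \right)} = \frac{9}{256}$ ($D{\left(b \right)} = \left(-9\right) \left(- \frac{1}{256}\right) = \frac{9}{256}$)
$S = \frac{277}{1659}$ ($S = - \frac{277}{-1659} = \left(-277\right) \left(- \frac{1}{1659}\right) = \frac{277}{1659} \approx 0.16697$)
$s = \frac{9}{256}$ ($s = \left(1 + \frac{9}{256}\right) - 1 = \frac{265}{256} - 1 = \frac{9}{256} \approx 0.035156$)
$s S = \frac{9}{256} \cdot \frac{277}{1659} = \frac{831}{141568}$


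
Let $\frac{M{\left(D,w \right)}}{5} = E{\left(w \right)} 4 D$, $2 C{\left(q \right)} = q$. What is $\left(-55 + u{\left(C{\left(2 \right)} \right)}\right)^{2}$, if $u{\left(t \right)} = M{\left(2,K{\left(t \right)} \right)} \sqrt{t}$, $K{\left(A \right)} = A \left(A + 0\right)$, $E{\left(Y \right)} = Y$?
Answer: $225$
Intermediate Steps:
$C{\left(q \right)} = \frac{q}{2}$
$K{\left(A \right)} = A^{2}$ ($K{\left(A \right)} = A A = A^{2}$)
$M{\left(D,w \right)} = 20 D w$ ($M{\left(D,w \right)} = 5 w 4 D = 5 \cdot 4 D w = 20 D w$)
$u{\left(t \right)} = 40 t^{\frac{5}{2}}$ ($u{\left(t \right)} = 20 \cdot 2 t^{2} \sqrt{t} = 40 t^{2} \sqrt{t} = 40 t^{\frac{5}{2}}$)
$\left(-55 + u{\left(C{\left(2 \right)} \right)}\right)^{2} = \left(-55 + 40 \left(\frac{1}{2} \cdot 2\right)^{\frac{5}{2}}\right)^{2} = \left(-55 + 40 \cdot 1^{\frac{5}{2}}\right)^{2} = \left(-55 + 40 \cdot 1\right)^{2} = \left(-55 + 40\right)^{2} = \left(-15\right)^{2} = 225$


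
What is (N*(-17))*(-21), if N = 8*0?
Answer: 0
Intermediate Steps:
N = 0
(N*(-17))*(-21) = (0*(-17))*(-21) = 0*(-21) = 0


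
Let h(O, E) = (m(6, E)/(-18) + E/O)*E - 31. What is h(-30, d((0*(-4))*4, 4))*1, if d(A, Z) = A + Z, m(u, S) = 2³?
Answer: -1499/45 ≈ -33.311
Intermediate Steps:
m(u, S) = 8
h(O, E) = -31 + E*(-4/9 + E/O) (h(O, E) = (8/(-18) + E/O)*E - 31 = (8*(-1/18) + E/O)*E - 31 = (-4/9 + E/O)*E - 31 = E*(-4/9 + E/O) - 31 = -31 + E*(-4/9 + E/O))
h(-30, d((0*(-4))*4, 4))*1 = (-31 - 4*((0*(-4))*4 + 4)/9 + ((0*(-4))*4 + 4)²/(-30))*1 = (-31 - 4*(0*4 + 4)/9 + (0*4 + 4)²*(-1/30))*1 = (-31 - 4*(0 + 4)/9 + (0 + 4)²*(-1/30))*1 = (-31 - 4/9*4 + 4²*(-1/30))*1 = (-31 - 16/9 + 16*(-1/30))*1 = (-31 - 16/9 - 8/15)*1 = -1499/45*1 = -1499/45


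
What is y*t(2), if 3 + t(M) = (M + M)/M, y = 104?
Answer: -104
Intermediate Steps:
t(M) = -1 (t(M) = -3 + (M + M)/M = -3 + (2*M)/M = -3 + 2 = -1)
y*t(2) = 104*(-1) = -104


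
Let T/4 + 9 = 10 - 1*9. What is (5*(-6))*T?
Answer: 960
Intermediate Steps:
T = -32 (T = -36 + 4*(10 - 1*9) = -36 + 4*(10 - 9) = -36 + 4*1 = -36 + 4 = -32)
(5*(-6))*T = (5*(-6))*(-32) = -30*(-32) = 960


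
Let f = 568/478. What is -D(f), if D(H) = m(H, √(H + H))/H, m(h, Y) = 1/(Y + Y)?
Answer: -239*√33938/161312 ≈ -0.27294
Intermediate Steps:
m(h, Y) = 1/(2*Y)
f = 284/239 (f = 568*(1/478) = 284/239 ≈ 1.1883)
D(H) = √2/(4*H^(3/2)) (D(H) = (1/(2*(√(H + H))))/H = (1/(2*(√(2*H))))/H = (1/(2*((√2*√H))))/H = ((√2/(2*√H))/2)/H = (√2/(4*√H))/H = √2/(4*H^(3/2)))
-D(f) = -√2/(4*(284/239)^(3/2)) = -√2*239*√16969/40328/4 = -239*√33938/161312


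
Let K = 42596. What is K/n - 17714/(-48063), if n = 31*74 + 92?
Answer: 1044778576/57339159 ≈ 18.221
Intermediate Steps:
n = 2386 (n = 2294 + 92 = 2386)
K/n - 17714/(-48063) = 42596/2386 - 17714/(-48063) = 42596*(1/2386) - 17714*(-1/48063) = 21298/1193 + 17714/48063 = 1044778576/57339159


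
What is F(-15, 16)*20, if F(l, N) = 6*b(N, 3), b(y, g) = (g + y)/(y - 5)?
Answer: 2280/11 ≈ 207.27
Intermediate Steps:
b(y, g) = (g + y)/(-5 + y)
F(l, N) = 6*(3 + N)/(-5 + N) (F(l, N) = 6*((3 + N)/(-5 + N)) = 6*(3 + N)/(-5 + N))
F(-15, 16)*20 = (6*(3 + 16)/(-5 + 16))*20 = (6*19/11)*20 = (6*(1/11)*19)*20 = (114/11)*20 = 2280/11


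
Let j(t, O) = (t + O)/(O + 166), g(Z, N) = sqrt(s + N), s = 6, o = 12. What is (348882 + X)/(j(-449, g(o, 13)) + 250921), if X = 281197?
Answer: 1451184726181632/577909744295791 - 129166195*sqrt(19)/577909744295791 ≈ 2.5111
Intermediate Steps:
g(Z, N) = sqrt(6 + N)
j(t, O) = (O + t)/(166 + O)
(348882 + X)/(j(-449, g(o, 13)) + 250921) = (348882 + 281197)/((sqrt(6 + 13) - 449)/(166 + sqrt(6 + 13)) + 250921) = 630079/((sqrt(19) - 449)/(166 + sqrt(19)) + 250921) = 630079/((-449 + sqrt(19))/(166 + sqrt(19)) + 250921) = 630079/(250921 + (-449 + sqrt(19))/(166 + sqrt(19)))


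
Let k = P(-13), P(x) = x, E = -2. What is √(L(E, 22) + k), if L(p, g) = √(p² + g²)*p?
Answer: √(-13 - 4*√122) ≈ 7.5618*I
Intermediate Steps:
k = -13
L(p, g) = p*√(g² + p²) (L(p, g) = √(g² + p²)*p = p*√(g² + p²))
√(L(E, 22) + k) = √(-2*√(22² + (-2)²) - 13) = √(-2*√(484 + 4) - 13) = √(-4*√122 - 13) = √(-13 - 4*√122)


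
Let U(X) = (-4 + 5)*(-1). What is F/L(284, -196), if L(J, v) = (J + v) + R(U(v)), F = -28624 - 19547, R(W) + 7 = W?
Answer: -48171/80 ≈ -602.14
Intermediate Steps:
U(X) = -1 (U(X) = 1*(-1) = -1)
R(W) = -7 + W
F = -48171
L(J, v) = -8 + J + v (L(J, v) = (J + v) + (-7 - 1) = (J + v) - 8 = -8 + J + v)
F/L(284, -196) = -48171/(-8 + 284 - 196) = -48171/80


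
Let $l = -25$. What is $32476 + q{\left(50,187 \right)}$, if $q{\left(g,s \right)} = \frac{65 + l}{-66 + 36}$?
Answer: $\frac{97424}{3} \approx 32475.0$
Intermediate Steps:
$q{\left(g,s \right)} = - \frac{4}{3}$ ($q{\left(g,s \right)} = \frac{65 - 25}{-66 + 36} = \frac{40}{-30} = 40 \left(- \frac{1}{30}\right) = - \frac{4}{3}$)
$32476 + q{\left(50,187 \right)} = 32476 - \frac{4}{3} = \frac{97424}{3}$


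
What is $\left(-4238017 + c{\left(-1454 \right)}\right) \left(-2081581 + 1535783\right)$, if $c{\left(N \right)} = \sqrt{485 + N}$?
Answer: $2313101202566 - 545798 i \sqrt{969} \approx 2.3131 \cdot 10^{12} - 1.699 \cdot 10^{7} i$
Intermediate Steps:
$\left(-4238017 + c{\left(-1454 \right)}\right) \left(-2081581 + 1535783\right) = \left(-4238017 + \sqrt{485 - 1454}\right) \left(-2081581 + 1535783\right) = \left(-4238017 + \sqrt{-969}\right) \left(-545798\right) = \left(-4238017 + i \sqrt{969}\right) \left(-545798\right) = 2313101202566 - 545798 i \sqrt{969}$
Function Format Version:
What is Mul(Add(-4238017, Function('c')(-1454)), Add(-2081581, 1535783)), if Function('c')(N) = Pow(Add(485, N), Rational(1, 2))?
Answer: Add(2313101202566, Mul(-545798, I, Pow(969, Rational(1, 2)))) ≈ Add(2.3131e+12, Mul(-1.6990e+7, I))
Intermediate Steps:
Mul(Add(-4238017, Function('c')(-1454)), Add(-2081581, 1535783)) = Mul(Add(-4238017, Pow(Add(485, -1454), Rational(1, 2))), Add(-2081581, 1535783)) = Mul(Add(-4238017, Pow(-969, Rational(1, 2))), -545798) = Mul(Add(-4238017, Mul(I, Pow(969, Rational(1, 2)))), -545798) = Add(2313101202566, Mul(-545798, I, Pow(969, Rational(1, 2))))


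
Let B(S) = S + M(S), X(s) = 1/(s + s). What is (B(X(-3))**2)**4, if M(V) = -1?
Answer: 5764801/1679616 ≈ 3.4322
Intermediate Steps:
X(s) = 1/(2*s)
B(S) = -1 + S (B(S) = S - 1 = -1 + S)
(B(X(-3))**2)**4 = ((-1 + (1/2)/(-3))**2)**4 = ((-1 + (1/2)*(-1/3))**2)**4 = ((-1 - 1/6)**2)**4 = ((-7/6)**2)**4 = (49/36)**4 = 5764801/1679616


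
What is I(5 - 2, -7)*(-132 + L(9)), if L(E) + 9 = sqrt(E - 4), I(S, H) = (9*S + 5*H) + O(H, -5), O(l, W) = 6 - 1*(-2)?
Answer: 0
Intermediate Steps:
O(l, W) = 8 (O(l, W) = 6 + 2 = 8)
I(S, H) = 8 + 5*H + 9*S (I(S, H) = (9*S + 5*H) + 8 = (5*H + 9*S) + 8 = 8 + 5*H + 9*S)
L(E) = -9 + sqrt(-4 + E) (L(E) = -9 + sqrt(E - 4) = -9 + sqrt(-4 + E))
I(5 - 2, -7)*(-132 + L(9)) = (8 + 5*(-7) + 9*(5 - 2))*(-132 + (-9 + sqrt(-4 + 9))) = (8 - 35 + 9*3)*(-132 + (-9 + sqrt(5))) = (8 - 35 + 27)*(-141 + sqrt(5)) = 0*(-141 + sqrt(5)) = 0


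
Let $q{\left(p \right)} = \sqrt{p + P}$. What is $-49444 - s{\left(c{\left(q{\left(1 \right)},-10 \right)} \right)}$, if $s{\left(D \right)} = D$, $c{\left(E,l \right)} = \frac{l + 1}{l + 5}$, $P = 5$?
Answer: $- \frac{247229}{5} \approx -49446.0$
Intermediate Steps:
$q{\left(p \right)} = \sqrt{5 + p}$ ($q{\left(p \right)} = \sqrt{p + 5} = \sqrt{5 + p}$)
$c{\left(E,l \right)} = \frac{1 + l}{5 + l}$
$-49444 - s{\left(c{\left(q{\left(1 \right)},-10 \right)} \right)} = -49444 - \frac{1 - 10}{5 - 10} = -49444 - \frac{1}{-5} \left(-9\right) = -49444 - \left(- \frac{1}{5}\right) \left(-9\right) = -49444 - \frac{9}{5} = - \frac{247229}{5}$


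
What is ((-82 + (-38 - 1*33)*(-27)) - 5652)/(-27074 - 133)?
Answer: 3817/27207 ≈ 0.14029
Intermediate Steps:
((-82 + (-38 - 1*33)*(-27)) - 5652)/(-27074 - 133) = ((-82 + (-38 - 33)*(-27)) - 5652)/(-27207) = ((-82 - 71*(-27)) - 5652)*(-1/27207) = ((-82 + 1917) - 5652)*(-1/27207) = (1835 - 5652)*(-1/27207) = -3817*(-1/27207) = 3817/27207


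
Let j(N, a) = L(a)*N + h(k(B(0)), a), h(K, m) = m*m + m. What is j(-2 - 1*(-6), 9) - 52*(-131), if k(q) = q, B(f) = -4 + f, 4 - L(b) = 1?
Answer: 6914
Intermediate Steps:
L(b) = 3 (L(b) = 4 - 1*1 = 4 - 1 = 3)
h(K, m) = m + m² (h(K, m) = m² + m = m + m²)
j(N, a) = 3*N + a*(1 + a)
j(-2 - 1*(-6), 9) - 52*(-131) = (3*(-2 - 1*(-6)) + 9*(1 + 9)) - 52*(-131) = (3*(-2 + 6) + 9*10) + 6812 = (3*4 + 90) + 6812 = (12 + 90) + 6812 = 102 + 6812 = 6914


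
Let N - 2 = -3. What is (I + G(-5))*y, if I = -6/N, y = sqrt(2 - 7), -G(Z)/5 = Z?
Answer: 31*I*sqrt(5) ≈ 69.318*I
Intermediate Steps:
N = -1 (N = 2 - 3 = -1)
G(Z) = -5*Z
y = I*sqrt(5) (y = sqrt(-5) = I*sqrt(5) ≈ 2.2361*I)
I = 6 (I = -6/(-1) = -6*(-1) = 6)
(I + G(-5))*y = (6 - 5*(-5))*(I*sqrt(5)) = (6 + 25)*(I*sqrt(5)) = 31*(I*sqrt(5)) = 31*I*sqrt(5)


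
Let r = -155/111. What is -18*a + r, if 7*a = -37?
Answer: 72841/777 ≈ 93.746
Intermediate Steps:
a = -37/7 (a = (⅐)*(-37) = -37/7 ≈ -5.2857)
r = -155/111 (r = -155*1/111 = -155/111 ≈ -1.3964)
-18*a + r = -18*(-37/7) - 155/111 = 666/7 - 155/111 = 72841/777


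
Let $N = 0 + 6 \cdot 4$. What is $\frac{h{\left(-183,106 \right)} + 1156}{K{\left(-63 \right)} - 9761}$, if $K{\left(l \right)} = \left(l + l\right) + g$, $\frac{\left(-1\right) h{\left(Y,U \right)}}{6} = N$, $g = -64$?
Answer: $- \frac{1012}{9951} \approx -0.1017$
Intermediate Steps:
$N = 24$ ($N = 0 + 24 = 24$)
$h{\left(Y,U \right)} = -144$ ($h{\left(Y,U \right)} = \left(-6\right) 24 = -144$)
$K{\left(l \right)} = -64 + 2 l$ ($K{\left(l \right)} = \left(l + l\right) - 64 = 2 l - 64 = -64 + 2 l$)
$\frac{h{\left(-183,106 \right)} + 1156}{K{\left(-63 \right)} - 9761} = \frac{-144 + 1156}{\left(-64 + 2 \left(-63\right)\right) - 9761} = \frac{1012}{\left(-64 - 126\right) - 9761} = \frac{1012}{-190 - 9761} = \frac{1012}{-9951} = 1012 \left(- \frac{1}{9951}\right) = - \frac{1012}{9951}$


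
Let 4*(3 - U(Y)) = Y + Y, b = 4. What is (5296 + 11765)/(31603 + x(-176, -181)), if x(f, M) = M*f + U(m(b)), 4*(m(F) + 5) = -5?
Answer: 136488/507721 ≈ 0.26882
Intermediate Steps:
m(F) = -25/4 (m(F) = -5 + (1/4)*(-5) = -5 - 5/4 = -25/4)
U(Y) = 3 - Y/2 (U(Y) = 3 - (Y + Y)/4 = 3 - Y/2)
x(f, M) = 49/8 + M*f (x(f, M) = M*f + (3 - 1/2*(-25/4)) = M*f + (3 + 25/8) = M*f + 49/8 = 49/8 + M*f)
(5296 + 11765)/(31603 + x(-176, -181)) = (5296 + 11765)/(31603 + (49/8 - 181*(-176))) = 17061/(31603 + (49/8 + 31856)) = 17061/(31603 + 254897/8) = 17061/(507721/8) = 17061*(8/507721) = 136488/507721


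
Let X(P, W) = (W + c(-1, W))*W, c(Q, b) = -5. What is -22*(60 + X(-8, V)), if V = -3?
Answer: -1848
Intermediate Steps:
X(P, W) = W*(-5 + W) (X(P, W) = (W - 5)*W = (-5 + W)*W = W*(-5 + W))
-22*(60 + X(-8, V)) = -22*(60 - 3*(-5 - 3)) = -22*(60 - 3*(-8)) = -22*(60 + 24) = -22*84 = -1848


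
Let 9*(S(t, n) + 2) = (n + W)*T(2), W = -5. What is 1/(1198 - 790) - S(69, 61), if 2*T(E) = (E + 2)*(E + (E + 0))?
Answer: -58477/1224 ≈ -47.775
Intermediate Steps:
T(E) = E*(2 + E) (T(E) = ((E + 2)*(E + (E + 0)))/2 = ((2 + E)*(E + E))/2 = ((2 + E)*(2*E))/2 = (2*E*(2 + E))/2 = E*(2 + E))
S(t, n) = -58/9 + 8*n/9 (S(t, n) = -2 + ((n - 5)*(2*(2 + 2)))/9 = -2 + ((-5 + n)*(2*4))/9 = -2 + ((-5 + n)*8)/9 = -2 + (-40 + 8*n)/9 = -2 + (-40/9 + 8*n/9) = -58/9 + 8*n/9)
1/(1198 - 790) - S(69, 61) = 1/(1198 - 790) - (-58/9 + (8/9)*61) = 1/408 - (-58/9 + 488/9) = 1/408 - 1*430/9 = 1/408 - 430/9 = -58477/1224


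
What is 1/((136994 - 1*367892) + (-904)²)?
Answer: 1/586318 ≈ 1.7056e-6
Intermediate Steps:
1/((136994 - 1*367892) + (-904)²) = 1/((136994 - 367892) + 817216) = 1/(-230898 + 817216) = 1/586318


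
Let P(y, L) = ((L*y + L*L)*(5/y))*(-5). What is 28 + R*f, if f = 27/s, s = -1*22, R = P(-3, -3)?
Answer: -1717/11 ≈ -156.09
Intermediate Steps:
P(y, L) = -25*(L² + L*y)/y (P(y, L) = ((L*y + L²)*(5/y))*(-5) = ((L² + L*y)*(5/y))*(-5) = (5*(L² + L*y)/y)*(-5) = -25*(L² + L*y)/y)
R = 150 (R = -25*(-3)*(-3 - 3)/(-3) = -25*(-3)*(-⅓)*(-6) = 150)
s = -22
f = -27/22 (f = 27/(-22) = 27*(-1/22) = -27/22 ≈ -1.2273)
28 + R*f = 28 + 150*(-27/22) = 28 - 2025/11 = -1717/11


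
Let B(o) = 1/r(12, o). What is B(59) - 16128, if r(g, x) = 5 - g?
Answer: -112897/7 ≈ -16128.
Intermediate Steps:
B(o) = -1/7 (B(o) = 1/(5 - 1*12) = 1/(5 - 12) = 1/(-7) = -1/7)
B(59) - 16128 = -1/7 - 16128 = -112897/7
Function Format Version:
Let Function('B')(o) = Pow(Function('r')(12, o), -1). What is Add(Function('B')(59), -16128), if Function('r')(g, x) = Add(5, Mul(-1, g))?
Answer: Rational(-112897, 7) ≈ -16128.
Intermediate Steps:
Function('B')(o) = Rational(-1, 7) (Function('B')(o) = Pow(Add(5, Mul(-1, 12)), -1) = Pow(Add(5, -12), -1) = Pow(-7, -1) = Rational(-1, 7))
Add(Function('B')(59), -16128) = Add(Rational(-1, 7), -16128) = Rational(-112897, 7)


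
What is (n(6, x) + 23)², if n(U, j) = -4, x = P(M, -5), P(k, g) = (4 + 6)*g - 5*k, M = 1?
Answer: 361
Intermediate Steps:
P(k, g) = -5*k + 10*g (P(k, g) = 10*g - 5*k = -5*k + 10*g)
x = -55 (x = -5*1 + 10*(-5) = -5 - 50 = -55)
(n(6, x) + 23)² = (-4 + 23)² = 19² = 361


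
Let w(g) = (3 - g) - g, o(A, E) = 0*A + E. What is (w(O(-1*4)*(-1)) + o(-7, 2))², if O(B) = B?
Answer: 9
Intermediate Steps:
o(A, E) = E (o(A, E) = 0 + E = E)
w(g) = 3 - 2*g
(w(O(-1*4)*(-1)) + o(-7, 2))² = ((3 - 2*(-1*4)*(-1)) + 2)² = ((3 - (-8)*(-1)) + 2)² = ((3 - 2*4) + 2)² = ((3 - 8) + 2)² = (-5 + 2)² = (-3)² = 9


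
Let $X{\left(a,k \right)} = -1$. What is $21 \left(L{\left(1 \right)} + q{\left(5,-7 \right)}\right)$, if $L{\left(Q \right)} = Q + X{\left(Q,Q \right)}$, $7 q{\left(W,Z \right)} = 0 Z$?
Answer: $0$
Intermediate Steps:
$q{\left(W,Z \right)} = 0$ ($q{\left(W,Z \right)} = \frac{0 Z}{7} = \frac{1}{7} \cdot 0 = 0$)
$L{\left(Q \right)} = -1 + Q$ ($L{\left(Q \right)} = Q - 1 = -1 + Q$)
$21 \left(L{\left(1 \right)} + q{\left(5,-7 \right)}\right) = 21 \left(\left(-1 + 1\right) + 0\right) = 21 \left(0 + 0\right) = 21 \cdot 0 = 0$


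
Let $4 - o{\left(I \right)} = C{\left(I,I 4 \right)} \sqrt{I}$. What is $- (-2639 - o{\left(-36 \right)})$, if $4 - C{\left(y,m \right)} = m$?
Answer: $2643 - 888 i \approx 2643.0 - 888.0 i$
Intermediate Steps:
$C{\left(y,m \right)} = 4 - m$
$o{\left(I \right)} = 4 - \sqrt{I} \left(4 - 4 I\right)$ ($o{\left(I \right)} = 4 - \left(4 - I 4\right) \sqrt{I} = 4 - \left(4 - 4 I\right) \sqrt{I} = 4 - \sqrt{I} \left(4 - 4 I\right)$)
$- (-2639 - o{\left(-36 \right)}) = - (-2639 - \left(4 + 4 \sqrt{-36} \left(-1 - 36\right)\right)) = - (-2639 - \left(4 + 4 \cdot 6 i \left(-37\right)\right)) = - (-2639 - \left(4 - 888 i\right)) = - (-2643 + 888 i) = 2643 - 888 i$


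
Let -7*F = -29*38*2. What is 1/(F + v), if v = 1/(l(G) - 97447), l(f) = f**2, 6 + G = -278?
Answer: 117537/37007357 ≈ 0.0031760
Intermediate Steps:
G = -284 (G = -6 - 278 = -284)
v = -1/16791 (v = 1/((-284)**2 - 97447) = 1/(80656 - 97447) = 1/(-16791) = -1/16791 ≈ -5.9556e-5)
F = 2204/7 (F = -(-29*38)*2/7 = -(-1102)*2/7 = -1/7*(-2204) = 2204/7 ≈ 314.86)
1/(F + v) = 1/(2204/7 - 1/16791) = 1/(37007357/117537) = 117537/37007357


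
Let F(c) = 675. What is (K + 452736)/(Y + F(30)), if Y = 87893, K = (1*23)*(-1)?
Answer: 452713/88568 ≈ 5.1115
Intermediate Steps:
K = -23 (K = 23*(-1) = -23)
(K + 452736)/(Y + F(30)) = (-23 + 452736)/(87893 + 675) = 452713/88568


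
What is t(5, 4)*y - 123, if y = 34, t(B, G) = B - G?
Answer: -89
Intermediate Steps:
t(5, 4)*y - 123 = (5 - 1*4)*34 - 123 = (5 - 4)*34 - 123 = 1*34 - 123 = 34 - 123 = -89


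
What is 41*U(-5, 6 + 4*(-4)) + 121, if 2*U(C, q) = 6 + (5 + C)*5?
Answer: 244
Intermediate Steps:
U(C, q) = 31/2 + 5*C/2 (U(C, q) = (6 + (5 + C)*5)/2 = (6 + (25 + 5*C))/2 = (31 + 5*C)/2 = 31/2 + 5*C/2)
41*U(-5, 6 + 4*(-4)) + 121 = 41*(31/2 + (5/2)*(-5)) + 121 = 41*(31/2 - 25/2) + 121 = 41*3 + 121 = 123 + 121 = 244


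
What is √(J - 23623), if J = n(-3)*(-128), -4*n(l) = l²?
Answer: I*√23335 ≈ 152.76*I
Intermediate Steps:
n(l) = -l²/4
J = 288 (J = -¼*(-3)²*(-128) = -¼*9*(-128) = -9/4*(-128) = 288)
√(J - 23623) = √(288 - 23623) = √(-23335) = I*√23335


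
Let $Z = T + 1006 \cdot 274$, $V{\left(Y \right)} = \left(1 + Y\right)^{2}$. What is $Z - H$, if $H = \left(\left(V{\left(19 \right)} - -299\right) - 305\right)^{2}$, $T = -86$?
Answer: $120322$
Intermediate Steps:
$Z = 275558$ ($Z = -86 + 1006 \cdot 274 = -86 + 275644 = 275558$)
$H = 155236$ ($H = \left(\left(\left(1 + 19\right)^{2} - -299\right) - 305\right)^{2} = \left(\left(20^{2} + 299\right) - 305\right)^{2} = \left(\left(400 + 299\right) - 305\right)^{2} = \left(699 - 305\right)^{2} = 394^{2} = 155236$)
$Z - H = 275558 - 155236 = 120322$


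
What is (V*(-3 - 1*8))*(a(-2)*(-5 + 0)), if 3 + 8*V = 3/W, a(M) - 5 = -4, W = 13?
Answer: -495/26 ≈ -19.038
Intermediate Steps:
a(M) = 1 (a(M) = 5 - 4 = 1)
V = -9/26 (V = -3/8 + (3/13)/8 = -3/8 + (3*(1/13))/8 = -3/8 + (⅛)*(3/13) = -3/8 + 3/104 = -9/26 ≈ -0.34615)
(V*(-3 - 1*8))*(a(-2)*(-5 + 0)) = (-9*(-3 - 1*8)/26)*(1*(-5 + 0)) = (-9*(-3 - 8)/26)*(1*(-5)) = -9/26*(-11)*(-5) = (99/26)*(-5) = -495/26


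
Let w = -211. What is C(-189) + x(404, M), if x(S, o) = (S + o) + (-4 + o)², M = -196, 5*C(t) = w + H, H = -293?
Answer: 200536/5 ≈ 40107.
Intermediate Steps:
C(t) = -504/5 (C(t) = (-211 - 293)/5 = (⅕)*(-504) = -504/5)
x(S, o) = S + o + (-4 + o)²
C(-189) + x(404, M) = -504/5 + (404 - 196 + (-4 - 196)²) = -504/5 + (404 - 196 + (-200)²) = -504/5 + (404 - 196 + 40000) = -504/5 + 40208 = 200536/5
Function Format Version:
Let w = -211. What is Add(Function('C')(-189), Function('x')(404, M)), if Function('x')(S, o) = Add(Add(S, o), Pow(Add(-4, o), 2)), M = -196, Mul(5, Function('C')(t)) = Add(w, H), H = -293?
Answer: Rational(200536, 5) ≈ 40107.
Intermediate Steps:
Function('C')(t) = Rational(-504, 5) (Function('C')(t) = Mul(Rational(1, 5), Add(-211, -293)) = Mul(Rational(1, 5), -504) = Rational(-504, 5))
Function('x')(S, o) = Add(S, o, Pow(Add(-4, o), 2))
Add(Function('C')(-189), Function('x')(404, M)) = Add(Rational(-504, 5), Add(404, -196, Pow(Add(-4, -196), 2))) = Add(Rational(-504, 5), Add(404, -196, Pow(-200, 2))) = Add(Rational(-504, 5), Add(404, -196, 40000)) = Add(Rational(-504, 5), 40208) = Rational(200536, 5)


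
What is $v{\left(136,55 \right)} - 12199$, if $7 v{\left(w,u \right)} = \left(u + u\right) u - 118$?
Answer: $- \frac{79461}{7} \approx -11352.0$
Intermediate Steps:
$v{\left(w,u \right)} = - \frac{118}{7} + \frac{2 u^{2}}{7}$ ($v{\left(w,u \right)} = \frac{\left(u + u\right) u - 118}{7} = \frac{2 u u - 118}{7} = \frac{2 u^{2} - 118}{7} = \frac{-118 + 2 u^{2}}{7} = - \frac{118}{7} + \frac{2 u^{2}}{7}$)
$v{\left(136,55 \right)} - 12199 = \left(- \frac{118}{7} + \frac{2 \cdot 55^{2}}{7}\right) - 12199 = \left(- \frac{118}{7} + \frac{2}{7} \cdot 3025\right) - 12199 = \left(- \frac{118}{7} + \frac{6050}{7}\right) - 12199 = \frac{5932}{7} - 12199 = - \frac{79461}{7}$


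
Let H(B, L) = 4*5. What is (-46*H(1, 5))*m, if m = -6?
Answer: 5520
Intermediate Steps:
H(B, L) = 20
(-46*H(1, 5))*m = -46*20*(-6) = -920*(-6) = 5520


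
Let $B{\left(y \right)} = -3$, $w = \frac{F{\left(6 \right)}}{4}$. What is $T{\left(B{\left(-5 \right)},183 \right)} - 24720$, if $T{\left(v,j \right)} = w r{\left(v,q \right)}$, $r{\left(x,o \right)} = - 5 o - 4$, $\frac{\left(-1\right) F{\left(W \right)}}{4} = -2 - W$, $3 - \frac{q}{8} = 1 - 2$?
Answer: $-26032$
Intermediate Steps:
$q = 32$ ($q = 24 - 8 \left(1 - 2\right) = 24 - -8 = 24 + 8 = 32$)
$F{\left(W \right)} = 8 + 4 W$ ($F{\left(W \right)} = - 4 \left(-2 - W\right) = 8 + 4 W$)
$w = 8$ ($w = \frac{8 + 4 \cdot 6}{4} = \left(8 + 24\right) \frac{1}{4} = 32 \cdot \frac{1}{4} = 8$)
$r{\left(x,o \right)} = -4 - 5 o$
$T{\left(v,j \right)} = -1312$ ($T{\left(v,j \right)} = 8 \left(-4 - 160\right) = 8 \left(-164\right) = -1312$)
$T{\left(B{\left(-5 \right)},183 \right)} - 24720 = -1312 - 24720 = -26032$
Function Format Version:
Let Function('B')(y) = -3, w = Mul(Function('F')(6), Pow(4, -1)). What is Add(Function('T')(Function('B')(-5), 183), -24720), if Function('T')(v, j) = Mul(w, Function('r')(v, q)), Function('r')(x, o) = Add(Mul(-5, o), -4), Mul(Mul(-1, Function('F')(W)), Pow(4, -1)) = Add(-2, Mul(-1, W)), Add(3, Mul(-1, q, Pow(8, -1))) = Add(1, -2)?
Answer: -26032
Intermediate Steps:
q = 32 (q = Add(24, Mul(-8, Add(1, -2))) = Add(24, Mul(-8, -1)) = Add(24, 8) = 32)
Function('F')(W) = Add(8, Mul(4, W)) (Function('F')(W) = Mul(-4, Add(-2, Mul(-1, W))) = Add(8, Mul(4, W)))
w = 8 (w = Mul(Add(8, Mul(4, 6)), Pow(4, -1)) = Mul(Add(8, 24), Rational(1, 4)) = Mul(32, Rational(1, 4)) = 8)
Function('r')(x, o) = Add(-4, Mul(-5, o))
Function('T')(v, j) = -1312 (Function('T')(v, j) = Mul(8, Add(-4, Mul(-5, 32))) = Mul(8, Add(-4, -160)) = Mul(8, -164) = -1312)
Add(Function('T')(Function('B')(-5), 183), -24720) = Add(-1312, -24720) = -26032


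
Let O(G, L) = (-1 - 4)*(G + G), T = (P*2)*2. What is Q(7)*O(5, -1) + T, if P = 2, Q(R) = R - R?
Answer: 8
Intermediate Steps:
Q(R) = 0
T = 8 (T = (2*2)*2 = 4*2 = 8)
O(G, L) = -10*G
Q(7)*O(5, -1) + T = 0*(-10*5) + 8 = 0*(-50) + 8 = 0 + 8 = 8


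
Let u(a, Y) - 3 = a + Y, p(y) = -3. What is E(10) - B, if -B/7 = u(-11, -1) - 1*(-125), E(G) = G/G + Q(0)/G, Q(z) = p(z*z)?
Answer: 8127/10 ≈ 812.70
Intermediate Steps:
Q(z) = -3
u(a, Y) = 3 + Y + a (u(a, Y) = 3 + (a + Y) = 3 + (Y + a) = 3 + Y + a)
E(G) = 1 - 3/G (E(G) = G/G - 3/G = 1 - 3/G)
B = -812 (B = -7*((3 - 1 - 11) - 1*(-125)) = -7*(-9 + 125) = -7*116 = -812)
E(10) - B = (-3 + 10)/10 - 1*(-812) = (⅒)*7 + 812 = 7/10 + 812 = 8127/10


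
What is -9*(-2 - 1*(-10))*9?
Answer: -648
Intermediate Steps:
-9*(-2 - 1*(-10))*9 = -9*(-2 + 10)*9 = -9*8*9 = -72*9 = -648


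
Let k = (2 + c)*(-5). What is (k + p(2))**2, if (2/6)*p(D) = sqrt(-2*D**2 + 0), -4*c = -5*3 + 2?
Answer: 9873/16 - 315*I*sqrt(2) ≈ 617.06 - 445.48*I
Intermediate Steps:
c = 13/4 (c = -(-5*3 + 2)/4 = -(-15 + 2)/4 = -1/4*(-13) = 13/4 ≈ 3.2500)
p(D) = 3*sqrt(2)*sqrt(-D**2) (p(D) = 3*sqrt(-2*D**2 + 0) = 3*sqrt(-2*D**2) = 3*(sqrt(2)*sqrt(-D**2)) = 3*sqrt(2)*sqrt(-D**2))
k = -105/4 (k = (2 + 13/4)*(-5) = (21/4)*(-5) = -105/4 ≈ -26.250)
(k + p(2))**2 = (-105/4 + 3*sqrt(2)*sqrt(-1*2**2))**2 = (-105/4 + 3*sqrt(2)*sqrt(-1*4))**2 = (-105/4 + 3*sqrt(2)*sqrt(-4))**2 = (-105/4 + 3*sqrt(2)*(2*I))**2 = (-105/4 + 6*I*sqrt(2))**2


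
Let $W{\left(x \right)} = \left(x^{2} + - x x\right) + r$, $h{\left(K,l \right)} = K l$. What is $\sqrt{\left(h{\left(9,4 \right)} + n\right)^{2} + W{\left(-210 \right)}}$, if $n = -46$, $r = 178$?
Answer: $\sqrt{278} \approx 16.673$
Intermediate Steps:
$W{\left(x \right)} = 178$ ($W{\left(x \right)} = \left(x^{2} + - x x\right) + 178 = \left(x^{2} - x^{2}\right) + 178 = 0 + 178 = 178$)
$\sqrt{\left(h{\left(9,4 \right)} + n\right)^{2} + W{\left(-210 \right)}} = \sqrt{\left(9 \cdot 4 - 46\right)^{2} + 178} = \sqrt{\left(36 - 46\right)^{2} + 178} = \sqrt{\left(-10\right)^{2} + 178} = \sqrt{100 + 178} = \sqrt{278}$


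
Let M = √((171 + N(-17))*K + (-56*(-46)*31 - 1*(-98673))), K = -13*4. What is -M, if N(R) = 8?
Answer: -√169221 ≈ -411.36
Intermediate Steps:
K = -52
M = √169221 (M = √((171 + 8)*(-52) + (-56*(-46)*31 - 1*(-98673))) = √(179*(-52) + (2576*31 + 98673)) = √(-9308 + (79856 + 98673)) = √(-9308 + 178529) = √169221 ≈ 411.36)
-M = -√169221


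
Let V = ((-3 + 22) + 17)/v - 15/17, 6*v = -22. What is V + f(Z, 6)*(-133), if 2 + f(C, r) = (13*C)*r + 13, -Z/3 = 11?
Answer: 63742372/187 ≈ 3.4087e+5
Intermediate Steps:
Z = -33 (Z = -3*11 = -33)
v = -11/3 (v = (⅙)*(-22) = -11/3 ≈ -3.6667)
f(C, r) = 11 + 13*C*r (f(C, r) = -2 + ((13*C)*r + 13) = -2 + (13*C*r + 13) = -2 + (13 + 13*C*r) = 11 + 13*C*r)
V = -2001/187 (V = ((-3 + 22) + 17)/(-11/3) - 15/17 = (19 + 17)*(-3/11) - 15*1/17 = 36*(-3/11) - 15/17 = -108/11 - 15/17 = -2001/187 ≈ -10.701)
V + f(Z, 6)*(-133) = -2001/187 + (11 + 13*(-33)*6)*(-133) = -2001/187 + (11 - 2574)*(-133) = -2001/187 - 2563*(-133) = -2001/187 + 340879 = 63742372/187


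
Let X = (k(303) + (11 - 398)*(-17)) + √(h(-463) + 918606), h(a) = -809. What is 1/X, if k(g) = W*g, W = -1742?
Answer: -521247/271697517212 - √917797/271697517212 ≈ -1.9220e-6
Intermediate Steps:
k(g) = -1742*g
X = -521247 + √917797 (X = (-1742*303 + (11 - 398)*(-17)) + √(-809 + 918606) = (-527826 - 387*(-17)) + √917797 = (-527826 + 6579) + √917797 = -521247 + √917797 ≈ -5.2029e+5)
1/X = 1/(-521247 + √917797)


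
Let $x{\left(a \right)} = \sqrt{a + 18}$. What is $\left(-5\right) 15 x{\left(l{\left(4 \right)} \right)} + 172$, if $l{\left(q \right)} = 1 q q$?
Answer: $172 - 75 \sqrt{34} \approx -265.32$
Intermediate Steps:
$l{\left(q \right)} = q^{2}$ ($l{\left(q \right)} = q q = q^{2}$)
$x{\left(a \right)} = \sqrt{18 + a}$
$\left(-5\right) 15 x{\left(l{\left(4 \right)} \right)} + 172 = \left(-5\right) 15 \sqrt{18 + 4^{2}} + 172 = - 75 \sqrt{18 + 16} + 172 = - 75 \sqrt{34} + 172 = 172 - 75 \sqrt{34}$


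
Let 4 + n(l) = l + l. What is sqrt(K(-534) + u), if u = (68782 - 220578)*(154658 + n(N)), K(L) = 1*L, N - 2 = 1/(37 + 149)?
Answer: 11*I*sqrt(1678082406306)/93 ≈ 1.5322e+5*I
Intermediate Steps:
N = 373/186 (N = 2 + 1/(37 + 149) = 2 + 1/186 = 373/186 ≈ 2.0054)
n(l) = -4 + 2*l (n(l) = -4 + (l + l) = -4 + 2*l)
K(L) = L
u = -2183311468220/93 (u = (68782 - 220578)*(154658 + (-4 + 2*(373/186))) = -151796*(154658 + (-4 + 373/93)) = -151796*(154658 + 1/93) = -151796*14383195/93 = -2183311468220/93 ≈ -2.3476e+10)
sqrt(K(-534) + u) = sqrt(-534 - 2183311468220/93) = sqrt(-2183311517882/93) = 11*I*sqrt(1678082406306)/93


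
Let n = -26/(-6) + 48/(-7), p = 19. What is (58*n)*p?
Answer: -58406/21 ≈ -2781.2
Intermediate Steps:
n = -53/21 (n = -26*(-⅙) + 48*(-⅐) = 13/3 - 48/7 = -53/21 ≈ -2.5238)
(58*n)*p = (58*(-53/21))*19 = -3074/21*19 = -58406/21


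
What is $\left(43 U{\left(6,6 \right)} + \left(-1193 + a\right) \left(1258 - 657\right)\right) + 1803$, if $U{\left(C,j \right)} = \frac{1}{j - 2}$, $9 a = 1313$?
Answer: $- \frac{22590001}{36} \approx -6.275 \cdot 10^{5}$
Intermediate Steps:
$a = \frac{1313}{9}$ ($a = \frac{1}{9} \cdot 1313 = \frac{1313}{9} \approx 145.89$)
$U{\left(C,j \right)} = \frac{1}{-2 + j}$
$\left(43 U{\left(6,6 \right)} + \left(-1193 + a\right) \left(1258 - 657\right)\right) + 1803 = \left(\frac{43}{-2 + 6} + \left(-1193 + \frac{1313}{9}\right) \left(1258 - 657\right)\right) + 1803 = \left(\frac{43}{4} - \frac{5663824}{9}\right) + 1803 = - \frac{22654909}{36} + 1803 = - \frac{22590001}{36}$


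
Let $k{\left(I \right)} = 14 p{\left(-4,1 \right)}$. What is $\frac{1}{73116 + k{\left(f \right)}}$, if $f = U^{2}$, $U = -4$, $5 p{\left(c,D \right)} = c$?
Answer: $\frac{5}{365524} \approx 1.3679 \cdot 10^{-5}$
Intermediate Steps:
$p{\left(c,D \right)} = \frac{c}{5}$
$f = 16$ ($f = \left(-4\right)^{2} = 16$)
$k{\left(I \right)} = - \frac{56}{5}$ ($k{\left(I \right)} = 14 \cdot \frac{1}{5} \left(-4\right) = 14 \left(- \frac{4}{5}\right) = - \frac{56}{5}$)
$\frac{1}{73116 + k{\left(f \right)}} = \frac{1}{73116 - \frac{56}{5}} = \frac{1}{\frac{365524}{5}} = \frac{5}{365524}$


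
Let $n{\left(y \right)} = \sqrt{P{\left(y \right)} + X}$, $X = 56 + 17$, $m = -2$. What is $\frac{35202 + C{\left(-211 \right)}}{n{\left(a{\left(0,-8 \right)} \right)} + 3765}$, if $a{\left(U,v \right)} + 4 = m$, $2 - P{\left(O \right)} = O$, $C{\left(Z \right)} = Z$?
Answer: $\frac{34991}{3774} \approx 9.2716$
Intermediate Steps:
$P{\left(O \right)} = 2 - O$
$X = 73$
$a{\left(U,v \right)} = -6$ ($a{\left(U,v \right)} = -4 - 2 = -6$)
$n{\left(y \right)} = \sqrt{75 - y}$ ($n{\left(y \right)} = \sqrt{\left(2 - y\right) + 73} = \sqrt{75 - y}$)
$\frac{35202 + C{\left(-211 \right)}}{n{\left(a{\left(0,-8 \right)} \right)} + 3765} = \frac{35202 - 211}{\sqrt{75 - -6} + 3765} = \frac{34991}{\sqrt{75 + 6} + 3765} = \frac{34991}{\sqrt{81} + 3765} = \frac{34991}{9 + 3765} = \frac{34991}{3774}$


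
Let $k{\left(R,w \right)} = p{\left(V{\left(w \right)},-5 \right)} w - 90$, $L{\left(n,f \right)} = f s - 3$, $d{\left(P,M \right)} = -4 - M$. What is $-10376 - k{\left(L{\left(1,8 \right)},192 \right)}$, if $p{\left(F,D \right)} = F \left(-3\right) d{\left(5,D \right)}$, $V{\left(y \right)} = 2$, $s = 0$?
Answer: $-9134$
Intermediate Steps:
$p{\left(F,D \right)} = - 3 F \left(-4 - D\right)$ ($p{\left(F,D \right)} = F \left(-3\right) \left(-4 - D\right) = - 3 F \left(-4 - D\right)$)
$L{\left(n,f \right)} = -3$ ($L{\left(n,f \right)} = f 0 - 3 = 0 - 3 = -3$)
$k{\left(R,w \right)} = -90 - 6 w$ ($k{\left(R,w \right)} = 3 \cdot 2 \left(4 - 5\right) w - 90 = 3 \cdot 2 \left(-1\right) w - 90 = - 6 w - 90 = -90 - 6 w$)
$-10376 - k{\left(L{\left(1,8 \right)},192 \right)} = -10376 - \left(-90 - 1152\right) = -10376 - -1242 = -10376 + 1242 = -9134$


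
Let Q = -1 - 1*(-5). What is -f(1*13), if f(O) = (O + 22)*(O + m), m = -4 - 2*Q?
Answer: -35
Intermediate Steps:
Q = 4 (Q = -1 + 5 = 4)
m = -12 (m = -4 - 2*4 = -4 - 8 = -12)
f(O) = (-12 + O)*(22 + O) (f(O) = (O + 22)*(O - 12) = (22 + O)*(-12 + O) = (-12 + O)*(22 + O))
-f(1*13) = -(-264 + (1*13)² + 10*(1*13)) = -(-264 + 13² + 10*13) = -(-264 + 169 + 130) = -1*35 = -35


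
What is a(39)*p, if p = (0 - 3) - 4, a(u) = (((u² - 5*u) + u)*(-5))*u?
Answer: 1863225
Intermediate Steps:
a(u) = u*(-5*u² + 20*u) (a(u) = ((u² - 4*u)*(-5))*u = (-5*u² + 20*u)*u = u*(-5*u² + 20*u))
p = -7 (p = -3 - 4 = -7)
a(39)*p = (5*39²*(4 - 1*39))*(-7) = (5*1521*(4 - 39))*(-7) = (5*1521*(-35))*(-7) = -266175*(-7) = 1863225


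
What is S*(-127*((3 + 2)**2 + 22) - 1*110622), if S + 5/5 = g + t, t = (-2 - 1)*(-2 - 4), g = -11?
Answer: -699546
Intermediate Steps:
t = 18 (t = -3*(-6) = 18)
S = 6 (S = -1 + (-11 + 18) = -1 + 7 = 6)
S*(-127*((3 + 2)**2 + 22) - 1*110622) = 6*(-127*((3 + 2)**2 + 22) - 1*110622) = 6*(-127*(5**2 + 22) - 110622) = 6*(-127*(25 + 22) - 110622) = 6*(-127*47 - 110622) = 6*(-5969 - 110622) = 6*(-116591) = -699546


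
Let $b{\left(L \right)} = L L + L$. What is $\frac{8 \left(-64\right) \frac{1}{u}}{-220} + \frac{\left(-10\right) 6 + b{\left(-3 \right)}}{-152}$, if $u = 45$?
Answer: $\frac{76553}{188100} \approx 0.40698$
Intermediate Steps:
$b{\left(L \right)} = L + L^{2}$ ($b{\left(L \right)} = L^{2} + L = L + L^{2}$)
$\frac{8 \left(-64\right) \frac{1}{u}}{-220} + \frac{\left(-10\right) 6 + b{\left(-3 \right)}}{-152} = \frac{8 \left(-64\right) \frac{1}{45}}{-220} + \frac{\left(-10\right) 6 - 3 \left(1 - 3\right)}{-152} = \left(-512\right) \frac{1}{45} \left(- \frac{1}{220}\right) + \left(-60 - -6\right) \left(- \frac{1}{152}\right) = \left(- \frac{512}{45}\right) \left(- \frac{1}{220}\right) + \left(-60 + 6\right) \left(- \frac{1}{152}\right) = \frac{128}{2475} - - \frac{27}{76} = \frac{128}{2475} + \frac{27}{76} = \frac{76553}{188100}$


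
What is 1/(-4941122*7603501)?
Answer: -1/37569826068122 ≈ -2.6617e-14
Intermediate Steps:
1/(-4941122*7603501) = -1/4941122*1/7603501 = -1/37569826068122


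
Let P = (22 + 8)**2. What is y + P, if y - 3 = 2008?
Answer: 2911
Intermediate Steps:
y = 2011 (y = 3 + 2008 = 2011)
P = 900 (P = 30**2 = 900)
y + P = 2011 + 900 = 2911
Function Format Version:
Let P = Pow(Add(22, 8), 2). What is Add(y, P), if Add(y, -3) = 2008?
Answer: 2911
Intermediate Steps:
y = 2011 (y = Add(3, 2008) = 2011)
P = 900 (P = Pow(30, 2) = 900)
Add(y, P) = Add(2011, 900) = 2911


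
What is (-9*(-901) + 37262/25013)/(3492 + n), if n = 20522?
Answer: 202867679/600662182 ≈ 0.33774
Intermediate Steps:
(-9*(-901) + 37262/25013)/(3492 + n) = (-9*(-901) + 37262/25013)/(3492 + 20522) = (8109 + 37262*(1/25013))/24014 = (8109 + 37262/25013)*(1/24014) = (202867679/25013)*(1/24014) = 202867679/600662182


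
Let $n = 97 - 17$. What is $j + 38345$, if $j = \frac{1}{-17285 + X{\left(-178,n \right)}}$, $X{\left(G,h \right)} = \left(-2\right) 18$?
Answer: $\frac{664173744}{17321} \approx 38345.0$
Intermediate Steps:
$n = 80$ ($n = 97 - 17 = 80$)
$X{\left(G,h \right)} = -36$
$j = - \frac{1}{17321}$ ($j = \frac{1}{-17285 - 36} = \frac{1}{-17321} = - \frac{1}{17321} \approx -5.7733 \cdot 10^{-5}$)
$j + 38345 = - \frac{1}{17321} + 38345 = \frac{664173744}{17321}$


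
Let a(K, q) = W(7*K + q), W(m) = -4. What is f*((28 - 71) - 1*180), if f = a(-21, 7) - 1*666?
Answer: 149410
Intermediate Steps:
a(K, q) = -4
f = -670 (f = -4 - 1*666 = -4 - 666 = -670)
f*((28 - 71) - 1*180) = -670*((28 - 71) - 1*180) = -670*(-43 - 180) = -670*(-223) = 149410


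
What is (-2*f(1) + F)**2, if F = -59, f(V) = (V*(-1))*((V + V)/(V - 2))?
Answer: 3969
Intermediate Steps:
f(V) = -2*V**2/(-2 + V) (f(V) = (-V)*((2*V)/(-2 + V)) = (-V)*(2*V/(-2 + V)) = -2*V**2/(-2 + V))
(-2*f(1) + F)**2 = (-(-4)*1**2/(-2 + 1) - 59)**2 = (-(-4)/(-1) - 59)**2 = (-(-4)*(-1) - 59)**2 = (-2*2 - 59)**2 = (-4 - 59)**2 = (-63)**2 = 3969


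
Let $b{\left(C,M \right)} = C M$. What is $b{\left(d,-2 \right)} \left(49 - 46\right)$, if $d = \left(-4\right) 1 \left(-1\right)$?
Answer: $-24$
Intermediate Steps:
$d = 4$ ($d = \left(-4\right) \left(-1\right) = 4$)
$b{\left(d,-2 \right)} \left(49 - 46\right) = 4 \left(-2\right) \left(49 - 46\right) = \left(-8\right) 3 = -24$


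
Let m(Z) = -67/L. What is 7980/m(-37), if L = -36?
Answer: 287280/67 ≈ 4287.8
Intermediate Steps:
m(Z) = 67/36 (m(Z) = -67/(-36) = -67*(-1/36) = 67/36)
7980/m(-37) = 7980/(67/36) = 7980*(36/67) = 287280/67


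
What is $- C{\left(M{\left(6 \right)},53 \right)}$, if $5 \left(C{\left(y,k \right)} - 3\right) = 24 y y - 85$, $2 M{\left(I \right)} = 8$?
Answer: $- \frac{314}{5} \approx -62.8$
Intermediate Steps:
$M{\left(I \right)} = 4$ ($M{\left(I \right)} = \frac{1}{2} \cdot 8 = 4$)
$C{\left(y,k \right)} = -14 + \frac{24 y^{2}}{5}$ ($C{\left(y,k \right)} = 3 + \frac{24 y y - 85}{5} = 3 + \frac{24 y^{2} - 85}{5} = 3 + \frac{-85 + 24 y^{2}}{5} = 3 + \left(-17 + \frac{24 y^{2}}{5}\right) = -14 + \frac{24 y^{2}}{5}$)
$- C{\left(M{\left(6 \right)},53 \right)} = - (-14 + \frac{24 \cdot 4^{2}}{5}) = - (-14 + \frac{24}{5} \cdot 16) = - (-14 + \frac{384}{5}) = \left(-1\right) \frac{314}{5} = - \frac{314}{5}$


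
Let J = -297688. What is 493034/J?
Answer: -246517/148844 ≈ -1.6562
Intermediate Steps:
493034/J = 493034/(-297688) = 493034*(-1/297688) = -246517/148844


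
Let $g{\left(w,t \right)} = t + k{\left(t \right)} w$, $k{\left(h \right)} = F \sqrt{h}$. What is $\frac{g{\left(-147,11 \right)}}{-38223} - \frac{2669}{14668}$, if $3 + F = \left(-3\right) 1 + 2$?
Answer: $- \frac{102178535}{560654964} - \frac{196 \sqrt{11}}{12741} \approx -0.23327$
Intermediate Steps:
$F = -4$ ($F = -3 + \left(\left(-3\right) 1 + 2\right) = -3 + \left(-3 + 2\right) = -3 - 1 = -4$)
$k{\left(h \right)} = - 4 \sqrt{h}$
$g{\left(w,t \right)} = t - 4 w \sqrt{t}$ ($g{\left(w,t \right)} = t + - 4 \sqrt{t} w = t - 4 w \sqrt{t}$)
$\frac{g{\left(-147,11 \right)}}{-38223} - \frac{2669}{14668} = \frac{11 - - 588 \sqrt{11}}{-38223} - \frac{2669}{14668} = \left(11 + 588 \sqrt{11}\right) \left(- \frac{1}{38223}\right) - \frac{2669}{14668} = \left(- \frac{11}{38223} - \frac{196 \sqrt{11}}{12741}\right) - \frac{2669}{14668} = - \frac{102178535}{560654964} - \frac{196 \sqrt{11}}{12741}$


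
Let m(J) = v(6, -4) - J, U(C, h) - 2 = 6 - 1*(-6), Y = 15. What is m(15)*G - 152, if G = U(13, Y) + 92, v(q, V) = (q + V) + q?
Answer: -894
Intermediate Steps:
U(C, h) = 14 (U(C, h) = 2 + (6 - 1*(-6)) = 2 + (6 + 6) = 2 + 12 = 14)
v(q, V) = V + 2*q (v(q, V) = (V + q) + q = V + 2*q)
G = 106 (G = 14 + 92 = 106)
m(J) = 8 - J (m(J) = (-4 + 2*6) - J = (-4 + 12) - J = 8 - J)
m(15)*G - 152 = (8 - 1*15)*106 - 152 = (8 - 15)*106 - 152 = -7*106 - 152 = -742 - 152 = -894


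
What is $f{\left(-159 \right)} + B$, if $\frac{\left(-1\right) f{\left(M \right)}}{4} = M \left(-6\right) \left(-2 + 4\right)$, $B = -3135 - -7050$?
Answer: $-3717$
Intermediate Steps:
$B = 3915$ ($B = -3135 + 7050 = 3915$)
$f{\left(M \right)} = 48 M$ ($f{\left(M \right)} = - 4 M \left(-6\right) \left(-2 + 4\right) = - 4 - 6 M 2 = - 4 \left(- 12 M\right) = 48 M$)
$f{\left(-159 \right)} + B = 48 \left(-159\right) + 3915 = -7632 + 3915 = -3717$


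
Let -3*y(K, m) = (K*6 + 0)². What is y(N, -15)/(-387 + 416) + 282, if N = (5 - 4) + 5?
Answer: 7746/29 ≈ 267.10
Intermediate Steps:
N = 6 (N = 1 + 5 = 6)
y(K, m) = -12*K² (y(K, m) = -(K*6 + 0)²/3 = -(6*K + 0)²/3 = -36*K²/3 = -12*K²)
y(N, -15)/(-387 + 416) + 282 = (-12*6²)/(-387 + 416) + 282 = -12*36/29 + 282 = -432*1/29 + 282 = -432/29 + 282 = 7746/29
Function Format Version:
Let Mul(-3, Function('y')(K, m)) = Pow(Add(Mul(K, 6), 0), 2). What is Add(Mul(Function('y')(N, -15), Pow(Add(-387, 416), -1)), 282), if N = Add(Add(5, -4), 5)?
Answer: Rational(7746, 29) ≈ 267.10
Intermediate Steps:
N = 6 (N = Add(1, 5) = 6)
Function('y')(K, m) = Mul(-12, Pow(K, 2)) (Function('y')(K, m) = Mul(Rational(-1, 3), Pow(Add(Mul(K, 6), 0), 2)) = Mul(Rational(-1, 3), Pow(Add(Mul(6, K), 0), 2)) = Mul(Rational(-1, 3), Pow(Mul(6, K), 2)) = Mul(Rational(-1, 3), Mul(36, Pow(K, 2))) = Mul(-12, Pow(K, 2)))
Add(Mul(Function('y')(N, -15), Pow(Add(-387, 416), -1)), 282) = Add(Mul(Mul(-12, Pow(6, 2)), Pow(Add(-387, 416), -1)), 282) = Add(Mul(Mul(-12, 36), Pow(29, -1)), 282) = Add(Mul(-432, Rational(1, 29)), 282) = Add(Rational(-432, 29), 282) = Rational(7746, 29)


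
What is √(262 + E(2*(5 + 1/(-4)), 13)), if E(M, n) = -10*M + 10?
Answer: √177 ≈ 13.304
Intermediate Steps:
E(M, n) = 10 - 10*M
√(262 + E(2*(5 + 1/(-4)), 13)) = √(262 + (10 - 20*(5 + 1/(-4)))) = √(262 + (10 - 20*(5 - ¼))) = √(262 + (10 - 20*19/4)) = √(262 + (10 - 10*19/2)) = √(262 + (10 - 95)) = √(262 - 85) = √177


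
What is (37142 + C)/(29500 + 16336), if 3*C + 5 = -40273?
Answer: 847/1637 ≈ 0.51741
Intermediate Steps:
C = -13426 (C = -5/3 + (⅓)*(-40273) = -5/3 - 40273/3 = -13426)
(37142 + C)/(29500 + 16336) = (37142 - 13426)/(29500 + 16336) = 23716/45836 = 23716*(1/45836) = 847/1637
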